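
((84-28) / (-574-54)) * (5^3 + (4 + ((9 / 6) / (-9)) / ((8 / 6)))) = -7217 / 628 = -11.49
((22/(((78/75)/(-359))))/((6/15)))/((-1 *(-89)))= -493625/2314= -213.32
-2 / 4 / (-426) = 1 / 852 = 0.00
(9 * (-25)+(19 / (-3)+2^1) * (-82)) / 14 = 391 / 42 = 9.31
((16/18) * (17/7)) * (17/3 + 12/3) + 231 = 47603/189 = 251.87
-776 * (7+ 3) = -7760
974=974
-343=-343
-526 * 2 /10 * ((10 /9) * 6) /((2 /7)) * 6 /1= -14728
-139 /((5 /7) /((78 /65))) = -5838 /25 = -233.52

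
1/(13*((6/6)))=1/13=0.08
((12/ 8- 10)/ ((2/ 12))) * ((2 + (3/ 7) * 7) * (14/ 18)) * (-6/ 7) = 170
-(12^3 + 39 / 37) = -63975 / 37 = -1729.05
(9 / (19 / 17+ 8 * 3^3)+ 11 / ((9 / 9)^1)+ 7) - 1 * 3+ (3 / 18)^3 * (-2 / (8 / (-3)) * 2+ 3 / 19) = 15.05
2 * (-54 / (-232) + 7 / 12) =142 / 87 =1.63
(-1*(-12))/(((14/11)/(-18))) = -1188/7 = -169.71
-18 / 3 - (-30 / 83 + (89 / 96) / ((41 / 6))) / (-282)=-92138309 / 15354336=-6.00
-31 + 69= 38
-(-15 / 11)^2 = -225 / 121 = -1.86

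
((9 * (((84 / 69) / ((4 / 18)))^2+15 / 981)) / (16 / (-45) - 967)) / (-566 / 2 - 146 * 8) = 701203095 / 3642069477941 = 0.00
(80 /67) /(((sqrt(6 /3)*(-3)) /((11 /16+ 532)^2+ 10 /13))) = -4721712185*sqrt(2) /83616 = -79859.23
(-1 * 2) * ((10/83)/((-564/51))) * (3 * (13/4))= 3315/15604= 0.21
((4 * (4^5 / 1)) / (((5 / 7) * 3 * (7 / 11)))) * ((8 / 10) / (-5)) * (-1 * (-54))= -25952.26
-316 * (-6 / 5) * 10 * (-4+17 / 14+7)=111864 / 7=15980.57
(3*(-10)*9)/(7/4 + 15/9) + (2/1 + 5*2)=-2748/41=-67.02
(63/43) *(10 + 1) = 693/43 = 16.12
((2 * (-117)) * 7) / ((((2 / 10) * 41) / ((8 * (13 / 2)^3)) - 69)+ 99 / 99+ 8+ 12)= 17993430 / 527239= 34.13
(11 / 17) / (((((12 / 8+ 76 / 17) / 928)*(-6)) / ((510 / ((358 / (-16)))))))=382.06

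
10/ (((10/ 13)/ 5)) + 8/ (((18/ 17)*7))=4163/ 63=66.08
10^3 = 1000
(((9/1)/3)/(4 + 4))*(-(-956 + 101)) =320.62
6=6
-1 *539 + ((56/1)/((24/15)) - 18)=-522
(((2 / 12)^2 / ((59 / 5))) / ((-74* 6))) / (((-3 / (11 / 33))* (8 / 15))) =25 / 22633344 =0.00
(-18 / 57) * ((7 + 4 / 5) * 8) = -1872 / 95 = -19.71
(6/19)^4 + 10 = 10.01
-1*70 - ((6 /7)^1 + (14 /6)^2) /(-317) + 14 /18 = -153560 /2219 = -69.20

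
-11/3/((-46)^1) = 11/138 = 0.08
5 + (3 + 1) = 9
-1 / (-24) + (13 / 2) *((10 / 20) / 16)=47 / 192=0.24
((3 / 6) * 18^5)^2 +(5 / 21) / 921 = 17264101657533701 / 19341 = 892616806656.00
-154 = -154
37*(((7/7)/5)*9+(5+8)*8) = 3914.60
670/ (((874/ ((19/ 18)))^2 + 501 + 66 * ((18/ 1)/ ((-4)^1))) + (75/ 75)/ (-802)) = 107468/ 110000395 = 0.00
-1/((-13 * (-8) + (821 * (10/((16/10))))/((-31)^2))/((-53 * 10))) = 2037320/420301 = 4.85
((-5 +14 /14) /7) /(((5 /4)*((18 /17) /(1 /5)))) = -136 /1575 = -0.09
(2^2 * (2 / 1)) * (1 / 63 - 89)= -44848 / 63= -711.87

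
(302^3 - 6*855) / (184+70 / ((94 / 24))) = 647154233 / 4744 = 136415.31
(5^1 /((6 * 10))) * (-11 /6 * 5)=-55 /72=-0.76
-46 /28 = -23 /14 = -1.64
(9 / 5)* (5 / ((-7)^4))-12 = -28803 / 2401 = -12.00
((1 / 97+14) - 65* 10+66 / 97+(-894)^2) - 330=77432257 / 97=798270.69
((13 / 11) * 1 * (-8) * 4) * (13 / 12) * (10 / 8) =-1690 / 33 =-51.21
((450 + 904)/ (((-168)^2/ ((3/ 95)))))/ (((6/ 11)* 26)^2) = 81917/ 10875271680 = 0.00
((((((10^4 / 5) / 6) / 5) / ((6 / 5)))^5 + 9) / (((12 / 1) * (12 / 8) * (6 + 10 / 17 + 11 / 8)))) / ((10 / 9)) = 1062500018068994 / 319750335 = 3322905.10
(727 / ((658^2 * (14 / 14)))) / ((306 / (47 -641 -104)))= -253723 / 66243492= -0.00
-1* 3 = -3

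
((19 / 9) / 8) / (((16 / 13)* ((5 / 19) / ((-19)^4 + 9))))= 61163869 / 576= 106187.27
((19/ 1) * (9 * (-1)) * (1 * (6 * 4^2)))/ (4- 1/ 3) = -49248/ 11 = -4477.09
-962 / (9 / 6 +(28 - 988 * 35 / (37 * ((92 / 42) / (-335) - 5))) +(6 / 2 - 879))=2507312548 / 1719738061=1.46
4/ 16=1/ 4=0.25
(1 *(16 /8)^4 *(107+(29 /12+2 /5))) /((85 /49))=1291444 /1275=1012.90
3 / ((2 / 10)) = 15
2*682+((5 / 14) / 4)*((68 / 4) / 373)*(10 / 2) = 28491657 / 20888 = 1364.02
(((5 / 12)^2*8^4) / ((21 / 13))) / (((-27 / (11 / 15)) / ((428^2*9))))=-19711933.78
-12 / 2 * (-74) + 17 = 461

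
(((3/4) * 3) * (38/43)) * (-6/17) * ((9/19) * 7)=-1701/731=-2.33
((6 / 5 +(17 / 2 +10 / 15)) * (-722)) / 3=-112271 / 45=-2494.91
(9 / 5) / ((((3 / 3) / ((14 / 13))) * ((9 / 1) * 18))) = 7 / 585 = 0.01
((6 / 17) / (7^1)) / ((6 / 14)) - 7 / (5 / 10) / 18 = -0.66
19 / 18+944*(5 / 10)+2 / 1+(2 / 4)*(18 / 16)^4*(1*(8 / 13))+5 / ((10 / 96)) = 523.55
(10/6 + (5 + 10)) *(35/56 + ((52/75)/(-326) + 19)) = 1919117/5868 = 327.05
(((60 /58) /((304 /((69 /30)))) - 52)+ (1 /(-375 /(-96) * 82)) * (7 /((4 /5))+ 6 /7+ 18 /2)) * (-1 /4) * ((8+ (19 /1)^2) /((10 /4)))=147828600729 /77140000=1916.37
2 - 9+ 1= -6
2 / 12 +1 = 7 / 6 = 1.17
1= 1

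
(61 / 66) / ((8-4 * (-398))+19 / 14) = 427 / 739827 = 0.00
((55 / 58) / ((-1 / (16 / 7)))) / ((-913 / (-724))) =-28960 / 16849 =-1.72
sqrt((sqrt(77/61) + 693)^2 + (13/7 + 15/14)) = sqrt(16571016 * sqrt(4697) + 350256336150)/854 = 694.13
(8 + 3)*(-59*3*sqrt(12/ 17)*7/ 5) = -2290.13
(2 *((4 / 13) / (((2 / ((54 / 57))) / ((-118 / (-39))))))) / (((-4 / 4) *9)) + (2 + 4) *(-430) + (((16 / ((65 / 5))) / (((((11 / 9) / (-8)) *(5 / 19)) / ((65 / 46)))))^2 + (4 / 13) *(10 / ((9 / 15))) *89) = -155707740268 / 616598697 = -252.53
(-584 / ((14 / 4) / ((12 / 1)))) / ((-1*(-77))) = -14016 / 539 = -26.00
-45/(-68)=45/68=0.66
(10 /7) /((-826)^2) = 5 /2387966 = 0.00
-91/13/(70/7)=-7/10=-0.70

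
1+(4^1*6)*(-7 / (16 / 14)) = -146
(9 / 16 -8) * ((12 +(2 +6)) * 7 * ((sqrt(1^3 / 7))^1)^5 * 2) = -85 * sqrt(7) / 14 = -16.06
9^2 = 81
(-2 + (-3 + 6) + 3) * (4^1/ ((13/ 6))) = 96/ 13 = 7.38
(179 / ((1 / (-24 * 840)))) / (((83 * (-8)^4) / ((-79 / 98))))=8.56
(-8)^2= 64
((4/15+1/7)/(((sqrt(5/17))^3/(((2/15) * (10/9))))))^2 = 145346192/1004653125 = 0.14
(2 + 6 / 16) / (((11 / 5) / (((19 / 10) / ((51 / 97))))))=3.90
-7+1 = -6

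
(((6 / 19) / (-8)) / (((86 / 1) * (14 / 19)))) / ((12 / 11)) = -11 / 19264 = -0.00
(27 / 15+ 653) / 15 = 3274 / 75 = 43.65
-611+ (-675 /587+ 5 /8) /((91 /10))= -611.06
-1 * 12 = -12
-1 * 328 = -328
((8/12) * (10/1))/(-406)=-10/609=-0.02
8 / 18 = 0.44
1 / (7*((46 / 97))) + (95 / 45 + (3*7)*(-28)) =-1697033 / 2898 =-585.59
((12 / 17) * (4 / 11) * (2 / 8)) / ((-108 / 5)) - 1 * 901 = -1516388 / 1683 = -901.00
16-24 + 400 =392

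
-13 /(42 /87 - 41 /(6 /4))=1131 /2336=0.48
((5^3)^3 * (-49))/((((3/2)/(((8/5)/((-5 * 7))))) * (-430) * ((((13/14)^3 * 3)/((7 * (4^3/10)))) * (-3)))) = 107564800000/2550717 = 42170.42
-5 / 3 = -1.67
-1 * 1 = -1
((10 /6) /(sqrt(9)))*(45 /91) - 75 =-6800 /91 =-74.73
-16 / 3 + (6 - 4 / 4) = -0.33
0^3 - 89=-89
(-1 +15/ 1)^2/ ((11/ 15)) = 2940/ 11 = 267.27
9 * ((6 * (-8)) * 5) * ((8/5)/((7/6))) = -20736/7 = -2962.29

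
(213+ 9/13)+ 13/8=22393/104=215.32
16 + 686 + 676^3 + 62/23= 308916480.70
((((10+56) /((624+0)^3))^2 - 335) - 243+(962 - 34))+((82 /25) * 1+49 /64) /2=352.02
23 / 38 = 0.61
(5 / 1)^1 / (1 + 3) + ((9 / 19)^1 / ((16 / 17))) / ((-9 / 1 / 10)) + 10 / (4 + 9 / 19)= 7561 / 2584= 2.93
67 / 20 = 3.35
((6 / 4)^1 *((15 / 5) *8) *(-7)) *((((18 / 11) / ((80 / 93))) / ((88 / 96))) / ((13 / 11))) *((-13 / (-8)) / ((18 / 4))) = -17577 / 110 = -159.79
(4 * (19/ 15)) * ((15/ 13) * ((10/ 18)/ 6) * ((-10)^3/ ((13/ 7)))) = -1330000/ 4563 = -291.47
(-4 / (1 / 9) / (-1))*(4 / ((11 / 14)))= 2016 / 11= 183.27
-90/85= -18/17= -1.06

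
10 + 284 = 294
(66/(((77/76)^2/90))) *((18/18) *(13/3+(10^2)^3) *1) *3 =9357160547520/539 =17360223650.32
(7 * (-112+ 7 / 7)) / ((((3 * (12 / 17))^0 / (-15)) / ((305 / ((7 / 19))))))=9648675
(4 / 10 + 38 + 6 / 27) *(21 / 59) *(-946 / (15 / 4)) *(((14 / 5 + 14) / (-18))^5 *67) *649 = 18247635872553472 / 170859375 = 106799149.14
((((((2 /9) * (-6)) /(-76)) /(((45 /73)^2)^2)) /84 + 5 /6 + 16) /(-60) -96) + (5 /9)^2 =-113057586621991 /1178027550000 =-95.97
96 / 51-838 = -14214 / 17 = -836.12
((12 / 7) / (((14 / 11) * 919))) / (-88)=-3 / 180124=-0.00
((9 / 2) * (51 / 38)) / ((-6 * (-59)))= 153 / 8968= 0.02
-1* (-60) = 60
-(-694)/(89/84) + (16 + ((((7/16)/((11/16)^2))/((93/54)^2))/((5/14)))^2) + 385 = 1056.77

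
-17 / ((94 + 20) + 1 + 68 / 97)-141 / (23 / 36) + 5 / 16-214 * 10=-9749140315 / 4130064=-2360.53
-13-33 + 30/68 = -45.56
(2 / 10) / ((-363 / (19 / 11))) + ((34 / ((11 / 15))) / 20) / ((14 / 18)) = 832819 / 279510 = 2.98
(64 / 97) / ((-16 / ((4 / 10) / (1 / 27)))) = -216 / 485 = -0.45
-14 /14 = -1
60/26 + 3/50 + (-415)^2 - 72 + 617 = 112302039/650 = 172772.37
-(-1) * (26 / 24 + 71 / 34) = 3.17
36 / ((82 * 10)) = 9 / 205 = 0.04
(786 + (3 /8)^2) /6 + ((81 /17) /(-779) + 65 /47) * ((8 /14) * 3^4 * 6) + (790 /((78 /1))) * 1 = 11386626690287 /21749879424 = 523.53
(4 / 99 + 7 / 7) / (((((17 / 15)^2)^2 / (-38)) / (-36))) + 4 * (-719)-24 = -1871734900 / 918731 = -2037.30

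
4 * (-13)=-52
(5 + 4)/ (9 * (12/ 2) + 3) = 3/ 19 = 0.16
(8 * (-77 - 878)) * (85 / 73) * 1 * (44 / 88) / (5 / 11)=-714340 / 73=-9785.48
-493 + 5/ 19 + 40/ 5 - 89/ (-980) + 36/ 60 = -9012937/ 18620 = -484.05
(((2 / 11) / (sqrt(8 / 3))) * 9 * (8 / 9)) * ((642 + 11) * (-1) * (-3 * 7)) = 54852 * sqrt(6) / 11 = 12214.49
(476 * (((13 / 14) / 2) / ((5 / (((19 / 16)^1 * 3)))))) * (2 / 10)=12597 / 400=31.49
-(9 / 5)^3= -729 / 125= -5.83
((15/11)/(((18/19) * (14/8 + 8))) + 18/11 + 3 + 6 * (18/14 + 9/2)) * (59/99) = 20994560/891891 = 23.54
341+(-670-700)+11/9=-9250/9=-1027.78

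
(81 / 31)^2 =6561 / 961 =6.83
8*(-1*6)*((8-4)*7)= -1344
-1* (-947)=947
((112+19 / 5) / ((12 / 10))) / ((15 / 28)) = 2702 / 15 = 180.13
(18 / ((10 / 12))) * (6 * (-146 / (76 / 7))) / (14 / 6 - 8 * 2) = 496692 / 3895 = 127.52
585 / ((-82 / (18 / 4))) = -5265 / 164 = -32.10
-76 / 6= -38 / 3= -12.67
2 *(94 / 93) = 188 / 93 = 2.02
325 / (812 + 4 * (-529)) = -325 / 1304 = -0.25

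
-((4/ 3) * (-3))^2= -16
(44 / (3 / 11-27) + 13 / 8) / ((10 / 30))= -25 / 392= -0.06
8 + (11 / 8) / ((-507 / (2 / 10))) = 162229 / 20280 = 8.00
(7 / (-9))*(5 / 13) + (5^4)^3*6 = 171386718715 / 117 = 1464843749.70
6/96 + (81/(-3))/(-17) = 449/272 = 1.65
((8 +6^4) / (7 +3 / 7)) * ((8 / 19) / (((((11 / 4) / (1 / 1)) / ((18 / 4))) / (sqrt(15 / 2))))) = 164304 * sqrt(30) / 2717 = 331.22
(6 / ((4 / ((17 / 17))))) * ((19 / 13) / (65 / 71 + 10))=4047 / 20150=0.20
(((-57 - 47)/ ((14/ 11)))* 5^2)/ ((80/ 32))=-5720/ 7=-817.14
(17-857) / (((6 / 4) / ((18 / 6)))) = -1680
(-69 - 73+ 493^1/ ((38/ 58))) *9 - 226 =100097/ 19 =5268.26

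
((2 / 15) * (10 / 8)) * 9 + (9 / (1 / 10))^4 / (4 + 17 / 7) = 20412003 / 2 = 10206001.50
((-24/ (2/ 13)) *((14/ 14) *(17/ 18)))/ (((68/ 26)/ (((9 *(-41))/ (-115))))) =-20787/ 115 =-180.76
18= 18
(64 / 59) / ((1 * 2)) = 32 / 59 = 0.54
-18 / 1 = -18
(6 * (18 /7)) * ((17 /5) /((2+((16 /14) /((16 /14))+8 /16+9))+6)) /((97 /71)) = 260712 /125615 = 2.08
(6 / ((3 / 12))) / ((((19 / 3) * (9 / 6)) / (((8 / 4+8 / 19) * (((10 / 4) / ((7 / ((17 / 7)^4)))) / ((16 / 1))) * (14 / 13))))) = 57629490 / 11267893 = 5.11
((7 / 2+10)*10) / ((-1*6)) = -22.50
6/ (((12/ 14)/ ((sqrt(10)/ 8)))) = 7*sqrt(10)/ 8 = 2.77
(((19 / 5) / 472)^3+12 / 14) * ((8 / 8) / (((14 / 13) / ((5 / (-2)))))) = -1025252592169 / 515254835200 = -1.99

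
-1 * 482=-482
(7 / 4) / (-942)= -0.00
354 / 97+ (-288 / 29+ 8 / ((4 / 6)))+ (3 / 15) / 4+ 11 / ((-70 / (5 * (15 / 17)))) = 33977977 / 6694940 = 5.08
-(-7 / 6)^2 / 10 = -0.14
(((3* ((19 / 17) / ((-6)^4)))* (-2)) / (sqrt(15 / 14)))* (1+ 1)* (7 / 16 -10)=19* sqrt(210) / 2880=0.10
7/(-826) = -1/118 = -0.01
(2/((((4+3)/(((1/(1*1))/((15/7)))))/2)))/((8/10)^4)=125/192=0.65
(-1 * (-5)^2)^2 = 625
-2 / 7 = -0.29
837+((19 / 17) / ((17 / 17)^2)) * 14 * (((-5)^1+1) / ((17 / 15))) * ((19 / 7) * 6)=-18027 / 289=-62.38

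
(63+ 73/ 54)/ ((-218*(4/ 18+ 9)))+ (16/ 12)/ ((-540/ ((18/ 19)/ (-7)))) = -6860249/ 216585180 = -0.03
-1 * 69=-69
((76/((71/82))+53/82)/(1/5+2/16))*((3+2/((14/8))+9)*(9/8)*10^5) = 1170999000000/2911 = 402266918.58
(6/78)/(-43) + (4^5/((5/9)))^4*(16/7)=64521083944314072809/2445625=26382247459980.20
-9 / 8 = -1.12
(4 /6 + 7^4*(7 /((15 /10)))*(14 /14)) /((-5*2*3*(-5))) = 16808 /225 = 74.70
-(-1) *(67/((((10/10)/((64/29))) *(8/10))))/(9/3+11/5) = 35.54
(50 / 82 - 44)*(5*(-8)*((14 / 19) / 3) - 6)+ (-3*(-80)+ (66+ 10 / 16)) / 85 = 8917887 / 12920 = 690.24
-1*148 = -148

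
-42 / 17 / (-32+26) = 7 / 17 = 0.41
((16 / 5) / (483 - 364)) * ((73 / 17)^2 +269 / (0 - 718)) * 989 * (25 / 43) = 3448602520 / 12346369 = 279.32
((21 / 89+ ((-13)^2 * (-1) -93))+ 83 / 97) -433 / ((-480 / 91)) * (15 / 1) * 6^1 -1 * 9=983216393 / 138128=7118.15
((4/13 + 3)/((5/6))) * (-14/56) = -129/130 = -0.99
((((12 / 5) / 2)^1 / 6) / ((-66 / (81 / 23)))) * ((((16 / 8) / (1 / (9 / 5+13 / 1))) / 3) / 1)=-666 / 6325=-0.11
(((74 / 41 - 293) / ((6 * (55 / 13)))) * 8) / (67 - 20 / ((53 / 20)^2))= -1743905852 / 1219073295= -1.43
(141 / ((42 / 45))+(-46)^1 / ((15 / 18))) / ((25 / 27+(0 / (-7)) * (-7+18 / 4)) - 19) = -181197 / 34160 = -5.30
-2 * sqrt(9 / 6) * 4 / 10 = -2 * sqrt(6) / 5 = -0.98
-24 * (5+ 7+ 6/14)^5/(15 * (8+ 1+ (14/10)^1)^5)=-3115130754375/798761145728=-3.90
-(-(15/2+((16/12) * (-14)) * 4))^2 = -162409/36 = -4511.36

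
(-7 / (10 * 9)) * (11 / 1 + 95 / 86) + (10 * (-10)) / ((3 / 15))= -1292429 / 2580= -500.94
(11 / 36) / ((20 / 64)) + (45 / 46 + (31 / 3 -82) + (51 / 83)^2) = -988705519 / 14260230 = -69.33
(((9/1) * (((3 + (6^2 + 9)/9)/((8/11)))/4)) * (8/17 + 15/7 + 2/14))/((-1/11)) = -89298/119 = -750.40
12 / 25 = 0.48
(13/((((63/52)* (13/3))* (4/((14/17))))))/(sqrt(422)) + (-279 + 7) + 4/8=-543/2 + 13* sqrt(422)/10761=-271.48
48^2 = 2304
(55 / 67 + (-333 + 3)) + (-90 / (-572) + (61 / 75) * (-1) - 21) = -504202657 / 1437150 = -350.84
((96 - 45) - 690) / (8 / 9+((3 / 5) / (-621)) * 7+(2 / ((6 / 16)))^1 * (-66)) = 661365 / 363407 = 1.82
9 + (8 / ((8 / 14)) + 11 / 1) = 34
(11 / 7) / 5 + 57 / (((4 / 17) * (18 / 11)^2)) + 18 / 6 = 93.78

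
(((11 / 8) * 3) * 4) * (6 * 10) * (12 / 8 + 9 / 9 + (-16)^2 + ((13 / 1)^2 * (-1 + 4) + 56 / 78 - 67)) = 8998935 / 13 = 692225.77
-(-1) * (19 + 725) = 744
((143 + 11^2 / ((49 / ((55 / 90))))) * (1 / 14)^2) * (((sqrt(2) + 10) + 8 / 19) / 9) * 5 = 637285 * sqrt(2) / 1555848 + 7010135 / 1642284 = 4.85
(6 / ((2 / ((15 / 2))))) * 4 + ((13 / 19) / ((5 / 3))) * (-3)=88.77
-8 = -8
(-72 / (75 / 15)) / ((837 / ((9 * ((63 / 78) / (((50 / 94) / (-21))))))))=248724 / 50375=4.94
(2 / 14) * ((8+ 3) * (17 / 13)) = 187 / 91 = 2.05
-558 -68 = -626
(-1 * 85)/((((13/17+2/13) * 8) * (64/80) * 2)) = -93925/12992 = -7.23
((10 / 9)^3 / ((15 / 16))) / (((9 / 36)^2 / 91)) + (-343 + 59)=4038092 / 2187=1846.41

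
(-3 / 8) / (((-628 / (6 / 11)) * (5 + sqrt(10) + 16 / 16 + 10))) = 3 / 141614 - 3 * sqrt(10) / 2265824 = 0.00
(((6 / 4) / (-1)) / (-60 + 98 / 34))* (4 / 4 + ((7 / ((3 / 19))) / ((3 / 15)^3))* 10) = 1455.36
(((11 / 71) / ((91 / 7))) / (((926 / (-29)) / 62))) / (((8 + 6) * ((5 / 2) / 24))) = -237336 / 14957215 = -0.02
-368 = -368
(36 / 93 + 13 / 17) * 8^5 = 19890176 / 527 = 37742.27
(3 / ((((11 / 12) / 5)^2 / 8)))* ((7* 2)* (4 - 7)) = -3628800 / 121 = -29990.08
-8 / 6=-4 / 3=-1.33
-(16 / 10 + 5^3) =-633 / 5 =-126.60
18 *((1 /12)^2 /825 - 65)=-7721999 /6600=-1170.00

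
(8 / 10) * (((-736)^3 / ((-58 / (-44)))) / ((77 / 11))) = -35084566528 / 1015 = -34566075.40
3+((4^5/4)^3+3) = 16777222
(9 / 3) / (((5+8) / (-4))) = -0.92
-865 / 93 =-9.30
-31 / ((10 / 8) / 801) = -99324 / 5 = -19864.80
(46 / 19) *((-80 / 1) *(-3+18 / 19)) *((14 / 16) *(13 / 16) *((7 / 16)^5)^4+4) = 2776080570663481871837160100455 / 1745688883523524528275718144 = 1590.25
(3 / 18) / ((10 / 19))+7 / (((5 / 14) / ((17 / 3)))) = 6683 / 60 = 111.38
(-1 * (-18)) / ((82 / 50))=450 / 41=10.98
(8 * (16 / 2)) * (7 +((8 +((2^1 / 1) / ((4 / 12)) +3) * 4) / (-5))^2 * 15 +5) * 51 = 19153152 / 5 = 3830630.40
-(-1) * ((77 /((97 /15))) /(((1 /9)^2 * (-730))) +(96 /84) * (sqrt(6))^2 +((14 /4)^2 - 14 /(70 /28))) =12080401 /991340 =12.19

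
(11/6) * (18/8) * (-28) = -231/2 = -115.50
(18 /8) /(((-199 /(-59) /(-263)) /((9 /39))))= -418959 /10348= -40.49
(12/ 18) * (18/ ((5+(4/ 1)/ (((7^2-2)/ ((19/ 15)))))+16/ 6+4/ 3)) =8460/ 6421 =1.32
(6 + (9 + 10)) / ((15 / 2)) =10 / 3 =3.33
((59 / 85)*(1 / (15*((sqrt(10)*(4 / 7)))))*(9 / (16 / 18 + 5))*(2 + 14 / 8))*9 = 301077*sqrt(10) / 720800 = 1.32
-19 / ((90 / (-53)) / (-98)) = -49343 / 45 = -1096.51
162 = 162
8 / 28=2 / 7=0.29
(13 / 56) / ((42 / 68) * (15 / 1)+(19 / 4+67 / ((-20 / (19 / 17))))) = 1105 / 48888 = 0.02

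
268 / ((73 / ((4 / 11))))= 1072 / 803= 1.33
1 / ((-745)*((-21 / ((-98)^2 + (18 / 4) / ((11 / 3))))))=42263 / 68838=0.61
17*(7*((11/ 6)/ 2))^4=597601697/ 20736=28819.53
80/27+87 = 2429/27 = 89.96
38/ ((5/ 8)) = 304/ 5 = 60.80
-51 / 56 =-0.91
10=10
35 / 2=17.50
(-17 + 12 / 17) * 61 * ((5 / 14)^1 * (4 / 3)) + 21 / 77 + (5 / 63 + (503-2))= 330419 / 11781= 28.05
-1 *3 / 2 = -3 / 2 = -1.50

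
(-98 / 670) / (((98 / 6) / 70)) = -42 / 67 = -0.63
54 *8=432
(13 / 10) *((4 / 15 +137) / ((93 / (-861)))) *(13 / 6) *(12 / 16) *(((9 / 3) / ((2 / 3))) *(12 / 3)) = -299603031 / 6200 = -48323.07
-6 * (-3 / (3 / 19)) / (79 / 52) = 5928 / 79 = 75.04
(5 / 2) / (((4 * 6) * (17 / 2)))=5 / 408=0.01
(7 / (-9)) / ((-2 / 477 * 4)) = 371 / 8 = 46.38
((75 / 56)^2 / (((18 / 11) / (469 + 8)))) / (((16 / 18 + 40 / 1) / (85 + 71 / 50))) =5101264575 / 4616192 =1105.08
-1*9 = -9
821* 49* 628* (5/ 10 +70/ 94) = 1477933002/ 47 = 31445383.02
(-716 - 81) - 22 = -819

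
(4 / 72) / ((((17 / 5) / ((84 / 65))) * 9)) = 14 / 5967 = 0.00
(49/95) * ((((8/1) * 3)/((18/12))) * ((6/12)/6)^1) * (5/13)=196/741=0.26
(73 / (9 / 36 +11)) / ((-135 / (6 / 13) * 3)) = -584 / 78975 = -0.01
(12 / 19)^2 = 144 / 361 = 0.40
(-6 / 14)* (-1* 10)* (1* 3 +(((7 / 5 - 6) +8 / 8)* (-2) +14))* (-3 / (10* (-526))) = 1089 / 18410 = 0.06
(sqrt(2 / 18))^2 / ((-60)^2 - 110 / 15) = 1 / 32334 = 0.00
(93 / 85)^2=8649 / 7225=1.20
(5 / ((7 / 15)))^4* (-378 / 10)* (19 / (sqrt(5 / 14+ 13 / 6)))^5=-3807582548203125* sqrt(1113) / 1042139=-121890893602.74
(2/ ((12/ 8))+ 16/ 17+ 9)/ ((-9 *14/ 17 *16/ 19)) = -10925/ 6048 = -1.81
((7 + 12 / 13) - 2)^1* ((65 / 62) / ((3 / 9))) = 18.63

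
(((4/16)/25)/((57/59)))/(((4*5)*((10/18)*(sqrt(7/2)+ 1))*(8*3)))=-59/3800000+ 59*sqrt(14)/7600000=0.00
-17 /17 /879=-1 /879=-0.00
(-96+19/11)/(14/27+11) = -27999/3421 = -8.18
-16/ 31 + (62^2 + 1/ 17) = 2025547/ 527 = 3843.54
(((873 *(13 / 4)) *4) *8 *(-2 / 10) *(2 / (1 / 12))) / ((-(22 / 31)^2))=523506672 / 605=865300.28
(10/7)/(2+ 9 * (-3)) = -2/35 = -0.06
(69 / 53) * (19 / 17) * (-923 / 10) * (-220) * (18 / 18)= 26621166 / 901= 29546.24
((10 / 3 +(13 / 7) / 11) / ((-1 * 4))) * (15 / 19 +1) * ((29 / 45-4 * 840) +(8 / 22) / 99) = 251565351263 / 47796210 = 5263.29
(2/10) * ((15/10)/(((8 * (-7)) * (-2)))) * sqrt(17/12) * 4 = sqrt(51)/560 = 0.01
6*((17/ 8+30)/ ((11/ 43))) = 33153/ 44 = 753.48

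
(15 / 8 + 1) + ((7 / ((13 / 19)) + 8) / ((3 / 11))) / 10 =4971 / 520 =9.56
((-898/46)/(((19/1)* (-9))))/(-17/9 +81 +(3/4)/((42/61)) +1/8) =6286/4422877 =0.00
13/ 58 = 0.22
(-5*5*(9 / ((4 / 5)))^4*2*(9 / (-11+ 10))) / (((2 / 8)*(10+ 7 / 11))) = 1127671875 / 416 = 2710749.70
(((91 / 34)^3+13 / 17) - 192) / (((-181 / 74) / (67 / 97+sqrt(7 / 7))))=10259078097 / 86257541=118.94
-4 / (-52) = 1 / 13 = 0.08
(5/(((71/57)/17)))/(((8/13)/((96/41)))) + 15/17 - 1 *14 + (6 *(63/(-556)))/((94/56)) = 79570265869/323298571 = 246.12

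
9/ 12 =3/ 4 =0.75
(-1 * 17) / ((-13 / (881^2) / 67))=884047379 / 13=68003644.54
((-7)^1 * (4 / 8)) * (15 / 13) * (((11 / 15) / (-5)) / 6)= 77 / 780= 0.10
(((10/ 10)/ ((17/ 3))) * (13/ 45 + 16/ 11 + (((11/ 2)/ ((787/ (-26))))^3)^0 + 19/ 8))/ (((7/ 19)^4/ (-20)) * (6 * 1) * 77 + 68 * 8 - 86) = 2641476349/ 1338132091956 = 0.00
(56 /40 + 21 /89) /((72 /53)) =4823 /4005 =1.20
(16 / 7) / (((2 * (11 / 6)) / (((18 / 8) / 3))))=36 / 77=0.47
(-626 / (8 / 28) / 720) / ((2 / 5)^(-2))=-2191 / 4500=-0.49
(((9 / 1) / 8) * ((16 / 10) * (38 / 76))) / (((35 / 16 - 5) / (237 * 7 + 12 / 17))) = -45144 / 85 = -531.11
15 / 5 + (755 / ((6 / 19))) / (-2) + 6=-14237 / 12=-1186.42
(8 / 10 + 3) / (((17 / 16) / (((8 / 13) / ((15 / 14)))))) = 34048 / 16575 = 2.05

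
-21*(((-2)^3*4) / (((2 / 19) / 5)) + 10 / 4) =63735 / 2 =31867.50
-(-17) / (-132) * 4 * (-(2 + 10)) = 68 / 11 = 6.18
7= 7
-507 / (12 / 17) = -2873 / 4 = -718.25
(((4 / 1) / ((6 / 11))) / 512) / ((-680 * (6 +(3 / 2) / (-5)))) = -11 / 2976768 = -0.00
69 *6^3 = 14904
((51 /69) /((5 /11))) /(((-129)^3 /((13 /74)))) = -2431 /18268323390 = -0.00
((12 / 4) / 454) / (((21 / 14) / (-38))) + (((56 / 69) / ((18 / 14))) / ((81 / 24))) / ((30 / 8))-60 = -60.12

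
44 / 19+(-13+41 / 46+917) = 792899 / 874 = 907.21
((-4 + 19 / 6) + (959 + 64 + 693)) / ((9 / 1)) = 10291 / 54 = 190.57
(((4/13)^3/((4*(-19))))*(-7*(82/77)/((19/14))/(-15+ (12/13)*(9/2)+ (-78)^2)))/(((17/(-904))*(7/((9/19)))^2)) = -64046592/758712318661297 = -0.00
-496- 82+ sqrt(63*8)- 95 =-673+ 6*sqrt(14) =-650.55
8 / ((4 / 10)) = 20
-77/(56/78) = -429/4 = -107.25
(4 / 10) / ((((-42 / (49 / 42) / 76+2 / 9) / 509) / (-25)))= 20241.63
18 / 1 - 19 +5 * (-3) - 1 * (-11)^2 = -137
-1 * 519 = -519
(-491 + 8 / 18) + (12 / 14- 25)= -32426 / 63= -514.70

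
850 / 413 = 2.06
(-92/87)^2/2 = 4232/7569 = 0.56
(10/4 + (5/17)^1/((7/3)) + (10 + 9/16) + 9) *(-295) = -6545.62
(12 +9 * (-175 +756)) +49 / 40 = 209689 / 40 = 5242.22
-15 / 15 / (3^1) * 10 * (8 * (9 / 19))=-240 / 19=-12.63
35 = 35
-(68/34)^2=-4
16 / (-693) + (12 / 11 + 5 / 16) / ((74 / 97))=1490473 / 820512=1.82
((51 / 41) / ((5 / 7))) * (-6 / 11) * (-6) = 12852 / 2255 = 5.70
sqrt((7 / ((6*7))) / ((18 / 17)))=sqrt(51) / 18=0.40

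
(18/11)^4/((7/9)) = 944784/102487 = 9.22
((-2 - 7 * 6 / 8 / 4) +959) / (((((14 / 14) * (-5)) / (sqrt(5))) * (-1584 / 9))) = 15291 * sqrt(5) / 14080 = 2.43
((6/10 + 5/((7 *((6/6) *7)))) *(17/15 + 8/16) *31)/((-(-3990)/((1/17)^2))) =1333/43241625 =0.00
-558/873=-62/97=-0.64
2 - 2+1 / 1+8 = 9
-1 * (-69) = 69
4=4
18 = 18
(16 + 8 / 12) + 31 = 143 / 3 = 47.67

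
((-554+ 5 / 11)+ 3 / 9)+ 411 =-4693 / 33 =-142.21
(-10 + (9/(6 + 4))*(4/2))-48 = -281/5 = -56.20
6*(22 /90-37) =-3308 /15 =-220.53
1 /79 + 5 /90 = 97 /1422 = 0.07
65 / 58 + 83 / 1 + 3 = 5053 / 58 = 87.12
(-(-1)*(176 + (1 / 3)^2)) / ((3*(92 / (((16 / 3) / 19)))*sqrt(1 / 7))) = 6340*sqrt(7) / 35397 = 0.47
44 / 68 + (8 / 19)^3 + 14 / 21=485665 / 349809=1.39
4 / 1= 4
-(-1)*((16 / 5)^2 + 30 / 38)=5239 / 475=11.03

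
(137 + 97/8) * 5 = 5965/8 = 745.62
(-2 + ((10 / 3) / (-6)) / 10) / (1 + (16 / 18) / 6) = -111 / 62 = -1.79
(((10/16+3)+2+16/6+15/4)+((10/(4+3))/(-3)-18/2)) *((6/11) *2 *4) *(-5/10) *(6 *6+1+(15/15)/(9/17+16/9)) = -5695234/27181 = -209.53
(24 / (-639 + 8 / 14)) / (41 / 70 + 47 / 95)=-74480 / 2140651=-0.03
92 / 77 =1.19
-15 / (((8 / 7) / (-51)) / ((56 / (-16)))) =-37485 / 16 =-2342.81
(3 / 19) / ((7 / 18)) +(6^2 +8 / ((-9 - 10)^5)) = 631014226 / 17332693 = 36.41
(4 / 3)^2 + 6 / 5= 134 / 45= 2.98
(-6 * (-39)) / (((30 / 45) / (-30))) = -10530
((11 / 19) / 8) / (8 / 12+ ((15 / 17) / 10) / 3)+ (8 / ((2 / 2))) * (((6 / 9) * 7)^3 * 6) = 236911033 / 48564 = 4878.33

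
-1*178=-178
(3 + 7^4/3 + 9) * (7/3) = 17059/9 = 1895.44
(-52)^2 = 2704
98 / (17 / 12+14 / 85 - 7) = -99960 / 5527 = -18.09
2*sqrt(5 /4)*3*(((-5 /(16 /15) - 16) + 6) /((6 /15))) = -3525*sqrt(5) /32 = -246.32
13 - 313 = -300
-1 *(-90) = 90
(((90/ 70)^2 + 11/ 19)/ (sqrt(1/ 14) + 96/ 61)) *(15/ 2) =182531520/ 16665299 - 57991785 *sqrt(14)/ 116657093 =9.09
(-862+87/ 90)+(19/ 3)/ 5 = -25793/ 30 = -859.77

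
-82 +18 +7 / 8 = -505 / 8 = -63.12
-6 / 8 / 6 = -1 / 8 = -0.12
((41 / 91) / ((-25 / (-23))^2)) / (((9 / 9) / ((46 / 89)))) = 997694 / 5061875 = 0.20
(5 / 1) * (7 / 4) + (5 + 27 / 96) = 449 / 32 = 14.03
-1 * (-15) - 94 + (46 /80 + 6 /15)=-3121 /40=-78.02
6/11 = 0.55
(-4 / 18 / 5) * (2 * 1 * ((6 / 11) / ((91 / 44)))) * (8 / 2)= -128 / 1365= -0.09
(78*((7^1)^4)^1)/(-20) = -93639/10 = -9363.90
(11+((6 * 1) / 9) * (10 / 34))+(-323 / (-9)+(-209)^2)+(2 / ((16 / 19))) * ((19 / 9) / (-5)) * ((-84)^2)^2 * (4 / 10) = -76218653483 / 3825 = -19926445.36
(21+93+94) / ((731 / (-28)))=-5824 / 731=-7.97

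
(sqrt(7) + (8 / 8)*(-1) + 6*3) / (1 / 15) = 15*sqrt(7) + 255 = 294.69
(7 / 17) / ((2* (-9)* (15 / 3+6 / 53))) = -371 / 82926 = -0.00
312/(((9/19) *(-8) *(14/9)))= -741/14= -52.93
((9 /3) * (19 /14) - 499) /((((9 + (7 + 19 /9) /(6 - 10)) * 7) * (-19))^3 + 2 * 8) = 20204964 /29174879041315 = 0.00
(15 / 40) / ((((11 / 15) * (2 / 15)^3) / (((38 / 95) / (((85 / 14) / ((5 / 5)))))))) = 42525 / 2992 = 14.21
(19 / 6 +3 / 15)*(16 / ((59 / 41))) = 33128 / 885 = 37.43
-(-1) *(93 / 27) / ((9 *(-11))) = -31 / 891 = -0.03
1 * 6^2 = 36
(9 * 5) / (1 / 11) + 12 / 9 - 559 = -188 / 3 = -62.67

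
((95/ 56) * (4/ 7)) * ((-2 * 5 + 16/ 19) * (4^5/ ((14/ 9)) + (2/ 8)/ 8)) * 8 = -64146405/ 1372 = -46753.94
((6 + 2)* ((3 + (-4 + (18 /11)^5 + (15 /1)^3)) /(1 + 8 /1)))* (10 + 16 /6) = 165763795168 /4348377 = 38120.84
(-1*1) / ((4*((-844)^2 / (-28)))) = 7 / 712336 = 0.00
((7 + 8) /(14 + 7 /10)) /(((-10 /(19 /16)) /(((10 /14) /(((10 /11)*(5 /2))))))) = -209 /5488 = -0.04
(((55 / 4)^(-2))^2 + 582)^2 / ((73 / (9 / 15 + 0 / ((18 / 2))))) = 85088091314411904108 / 30562887330078125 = 2784.03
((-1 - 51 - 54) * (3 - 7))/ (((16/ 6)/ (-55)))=-8745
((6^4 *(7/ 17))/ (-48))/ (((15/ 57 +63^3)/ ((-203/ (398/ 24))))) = 4373838/ 8036143967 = 0.00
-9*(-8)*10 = 720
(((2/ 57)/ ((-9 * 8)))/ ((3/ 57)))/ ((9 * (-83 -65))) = 0.00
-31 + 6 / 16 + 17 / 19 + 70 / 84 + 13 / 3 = -11201 / 456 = -24.56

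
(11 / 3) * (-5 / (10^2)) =-11 / 60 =-0.18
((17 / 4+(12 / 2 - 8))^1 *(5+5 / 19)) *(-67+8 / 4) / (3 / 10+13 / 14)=-511875 / 817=-626.53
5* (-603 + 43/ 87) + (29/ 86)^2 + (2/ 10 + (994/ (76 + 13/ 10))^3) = -1316515545614180221/ 1486019954367420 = -885.93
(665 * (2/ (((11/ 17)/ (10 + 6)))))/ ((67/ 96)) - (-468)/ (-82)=1423714902/ 30217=47116.36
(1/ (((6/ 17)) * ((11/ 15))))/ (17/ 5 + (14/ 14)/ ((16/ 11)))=0.95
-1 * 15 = -15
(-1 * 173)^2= 29929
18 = 18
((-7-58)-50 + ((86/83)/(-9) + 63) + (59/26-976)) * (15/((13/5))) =-498099475/84162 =-5918.34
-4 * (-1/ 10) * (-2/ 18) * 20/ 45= -8/ 405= -0.02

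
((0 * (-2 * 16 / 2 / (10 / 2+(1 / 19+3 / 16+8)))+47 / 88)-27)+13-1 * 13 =-2329 / 88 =-26.47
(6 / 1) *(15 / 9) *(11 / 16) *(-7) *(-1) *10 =1925 / 4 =481.25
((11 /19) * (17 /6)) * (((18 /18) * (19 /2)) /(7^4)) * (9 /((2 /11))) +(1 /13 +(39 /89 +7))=174153407 /22223656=7.84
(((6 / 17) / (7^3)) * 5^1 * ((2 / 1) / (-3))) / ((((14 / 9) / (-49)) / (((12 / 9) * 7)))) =120 / 119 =1.01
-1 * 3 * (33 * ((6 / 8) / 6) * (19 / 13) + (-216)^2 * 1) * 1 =-14558553 / 104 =-139986.09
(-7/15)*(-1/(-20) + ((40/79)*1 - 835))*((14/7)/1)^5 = 73831576/5925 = 12461.03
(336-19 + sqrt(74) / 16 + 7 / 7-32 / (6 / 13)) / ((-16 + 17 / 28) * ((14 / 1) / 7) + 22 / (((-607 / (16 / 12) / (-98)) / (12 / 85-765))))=-538858180 / 7916121903-361165 * sqrt(74) / 21109658408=-0.07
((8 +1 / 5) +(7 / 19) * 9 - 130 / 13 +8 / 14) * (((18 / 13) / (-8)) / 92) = -3123 / 795340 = -0.00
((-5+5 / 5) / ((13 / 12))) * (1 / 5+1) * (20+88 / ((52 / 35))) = -59328 / 169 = -351.05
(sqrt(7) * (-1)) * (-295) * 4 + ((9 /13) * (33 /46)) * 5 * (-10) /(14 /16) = -59400 /2093 + 1180 * sqrt(7) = 3093.61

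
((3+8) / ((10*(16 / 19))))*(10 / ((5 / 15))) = 627 / 16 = 39.19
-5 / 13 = -0.38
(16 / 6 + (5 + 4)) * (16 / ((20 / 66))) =616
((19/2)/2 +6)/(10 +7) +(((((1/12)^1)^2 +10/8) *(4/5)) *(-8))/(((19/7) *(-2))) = 2.11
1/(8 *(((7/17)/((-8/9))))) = -17/63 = -0.27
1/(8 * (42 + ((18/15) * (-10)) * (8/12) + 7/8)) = 0.00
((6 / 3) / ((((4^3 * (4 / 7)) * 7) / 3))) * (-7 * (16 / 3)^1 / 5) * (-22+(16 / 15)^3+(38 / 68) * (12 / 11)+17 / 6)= 153242047 / 50490000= 3.04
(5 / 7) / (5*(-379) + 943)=-0.00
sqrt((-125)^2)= 125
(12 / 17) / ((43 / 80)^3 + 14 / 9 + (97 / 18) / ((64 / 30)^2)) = 0.24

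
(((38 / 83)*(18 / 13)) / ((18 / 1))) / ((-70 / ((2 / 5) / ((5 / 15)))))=-114 / 188825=-0.00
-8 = -8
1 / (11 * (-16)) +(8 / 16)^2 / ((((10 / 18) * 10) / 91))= 17993 / 4400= 4.09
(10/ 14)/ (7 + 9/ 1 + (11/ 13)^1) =65/ 1533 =0.04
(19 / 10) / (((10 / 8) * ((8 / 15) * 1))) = 2.85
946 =946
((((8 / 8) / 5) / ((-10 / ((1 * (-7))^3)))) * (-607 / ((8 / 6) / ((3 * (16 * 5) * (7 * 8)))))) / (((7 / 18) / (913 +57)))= -104693456448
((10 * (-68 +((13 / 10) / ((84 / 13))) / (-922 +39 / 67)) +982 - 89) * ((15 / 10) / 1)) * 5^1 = 1104551297 / 691432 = 1597.48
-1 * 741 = -741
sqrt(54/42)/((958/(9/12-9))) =-99 * sqrt(7)/26824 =-0.01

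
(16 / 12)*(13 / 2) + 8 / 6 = 10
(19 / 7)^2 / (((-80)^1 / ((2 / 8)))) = -361 / 15680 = -0.02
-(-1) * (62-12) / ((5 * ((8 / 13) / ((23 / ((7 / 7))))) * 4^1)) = 1495 / 16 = 93.44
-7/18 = -0.39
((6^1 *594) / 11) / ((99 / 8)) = 288 / 11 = 26.18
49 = 49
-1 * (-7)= 7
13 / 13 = 1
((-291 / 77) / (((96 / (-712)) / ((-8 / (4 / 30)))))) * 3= -388485 / 77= -5045.26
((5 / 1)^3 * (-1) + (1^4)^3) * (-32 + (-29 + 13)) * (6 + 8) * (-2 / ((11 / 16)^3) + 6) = -17165568 / 1331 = -12896.75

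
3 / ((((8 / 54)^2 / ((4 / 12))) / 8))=729 / 2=364.50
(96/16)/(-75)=-0.08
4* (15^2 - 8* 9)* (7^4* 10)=14694120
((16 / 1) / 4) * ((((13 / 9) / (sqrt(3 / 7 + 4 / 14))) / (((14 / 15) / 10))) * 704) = 183040 * sqrt(35) / 21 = 51565.68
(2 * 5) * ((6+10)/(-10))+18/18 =-15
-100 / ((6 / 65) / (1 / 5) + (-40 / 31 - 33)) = 2.96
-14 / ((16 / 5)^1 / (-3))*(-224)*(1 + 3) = -11760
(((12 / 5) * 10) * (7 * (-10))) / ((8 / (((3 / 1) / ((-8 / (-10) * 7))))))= -225 / 2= -112.50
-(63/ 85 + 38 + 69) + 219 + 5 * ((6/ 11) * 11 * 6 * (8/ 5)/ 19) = 204163/ 1615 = 126.42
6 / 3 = 2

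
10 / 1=10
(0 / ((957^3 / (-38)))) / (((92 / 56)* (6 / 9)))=0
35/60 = 7/12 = 0.58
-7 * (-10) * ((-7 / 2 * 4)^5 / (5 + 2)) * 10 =-53782400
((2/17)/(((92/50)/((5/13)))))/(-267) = -125/1357161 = -0.00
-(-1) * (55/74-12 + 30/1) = 1387/74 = 18.74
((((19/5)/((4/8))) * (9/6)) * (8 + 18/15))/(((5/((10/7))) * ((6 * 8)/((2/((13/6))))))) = 0.58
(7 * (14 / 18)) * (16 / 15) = 784 / 135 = 5.81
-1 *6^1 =-6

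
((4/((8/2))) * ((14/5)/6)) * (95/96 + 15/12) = 301/288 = 1.05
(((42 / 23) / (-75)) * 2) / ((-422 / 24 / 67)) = 22512 / 121325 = 0.19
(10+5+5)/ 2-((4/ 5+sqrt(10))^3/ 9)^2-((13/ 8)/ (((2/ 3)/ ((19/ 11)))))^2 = -1281394478321/ 39204000000-1826144 * sqrt(10)/ 253125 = -55.50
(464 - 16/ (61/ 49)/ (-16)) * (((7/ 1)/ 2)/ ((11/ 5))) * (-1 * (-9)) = 8931195/ 1342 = 6655.14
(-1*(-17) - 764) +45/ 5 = -738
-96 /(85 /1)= -96 /85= -1.13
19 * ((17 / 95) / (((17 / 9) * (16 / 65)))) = 117 / 16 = 7.31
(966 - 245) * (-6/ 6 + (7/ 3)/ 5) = -5768/ 15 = -384.53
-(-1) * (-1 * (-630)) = 630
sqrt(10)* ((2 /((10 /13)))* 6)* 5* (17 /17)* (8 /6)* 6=624* sqrt(10)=1973.26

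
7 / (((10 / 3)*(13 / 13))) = 21 / 10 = 2.10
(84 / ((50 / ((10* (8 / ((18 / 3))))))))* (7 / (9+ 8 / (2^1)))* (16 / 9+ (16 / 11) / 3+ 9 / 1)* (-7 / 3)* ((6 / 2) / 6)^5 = -76489 / 7722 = -9.91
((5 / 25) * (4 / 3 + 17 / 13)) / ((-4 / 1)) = -0.13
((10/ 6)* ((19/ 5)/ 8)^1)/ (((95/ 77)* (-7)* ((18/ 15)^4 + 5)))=-1375/ 106104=-0.01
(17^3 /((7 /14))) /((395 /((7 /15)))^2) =481474 /35105625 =0.01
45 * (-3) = -135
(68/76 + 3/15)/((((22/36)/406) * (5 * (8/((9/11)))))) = 855036/57475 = 14.88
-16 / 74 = -0.22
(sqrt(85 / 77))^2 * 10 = 850 / 77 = 11.04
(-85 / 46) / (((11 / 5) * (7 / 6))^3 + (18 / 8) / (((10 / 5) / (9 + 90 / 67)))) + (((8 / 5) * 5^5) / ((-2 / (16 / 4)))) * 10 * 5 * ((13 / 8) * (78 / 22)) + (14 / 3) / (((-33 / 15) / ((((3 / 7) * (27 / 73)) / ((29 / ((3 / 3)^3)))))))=-3621428646701695980 / 1257142849963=-2880681.89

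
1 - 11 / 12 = 0.08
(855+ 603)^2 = 2125764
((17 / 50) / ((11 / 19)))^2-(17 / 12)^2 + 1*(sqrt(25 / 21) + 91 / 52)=957719 / 10890000 + 5*sqrt(21) / 21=1.18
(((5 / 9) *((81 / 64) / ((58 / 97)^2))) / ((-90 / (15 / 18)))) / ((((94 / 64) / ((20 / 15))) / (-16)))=94090 / 355743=0.26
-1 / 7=-0.14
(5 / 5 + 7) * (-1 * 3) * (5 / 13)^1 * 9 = -1080 / 13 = -83.08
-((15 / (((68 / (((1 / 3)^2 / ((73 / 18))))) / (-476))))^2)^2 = -1944810000 / 28398241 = -68.48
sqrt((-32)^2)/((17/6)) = 192/17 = 11.29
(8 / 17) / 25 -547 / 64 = -231963 / 27200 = -8.53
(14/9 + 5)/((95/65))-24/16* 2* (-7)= 4358/171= 25.49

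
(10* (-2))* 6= -120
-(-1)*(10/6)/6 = 5/18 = 0.28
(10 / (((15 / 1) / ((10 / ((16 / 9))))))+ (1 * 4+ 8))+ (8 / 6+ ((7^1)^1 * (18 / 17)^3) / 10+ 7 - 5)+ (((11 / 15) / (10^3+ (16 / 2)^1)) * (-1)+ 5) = 370138333 / 14856912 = 24.91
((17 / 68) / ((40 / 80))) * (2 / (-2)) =-1 / 2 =-0.50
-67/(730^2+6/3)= -67/532902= -0.00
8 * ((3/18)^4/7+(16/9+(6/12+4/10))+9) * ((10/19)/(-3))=-529709/32319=-16.39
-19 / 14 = -1.36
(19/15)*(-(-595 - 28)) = 11837/15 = 789.13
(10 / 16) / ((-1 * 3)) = -5 / 24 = -0.21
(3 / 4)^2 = 9 / 16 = 0.56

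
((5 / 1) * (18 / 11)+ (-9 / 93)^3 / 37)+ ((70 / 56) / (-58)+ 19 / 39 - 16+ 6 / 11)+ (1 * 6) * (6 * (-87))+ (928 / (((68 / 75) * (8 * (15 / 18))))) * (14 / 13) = -5545545049488299 / 1865009309592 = -2973.47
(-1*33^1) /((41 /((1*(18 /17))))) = -594 /697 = -0.85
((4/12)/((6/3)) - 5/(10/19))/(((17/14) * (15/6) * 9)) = -784/2295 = -0.34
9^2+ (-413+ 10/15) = -994/3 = -331.33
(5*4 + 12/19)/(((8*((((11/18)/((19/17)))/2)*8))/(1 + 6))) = 3087/374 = 8.25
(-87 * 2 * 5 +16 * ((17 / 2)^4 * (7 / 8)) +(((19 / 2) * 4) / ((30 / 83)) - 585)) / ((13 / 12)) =8607721 / 130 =66213.24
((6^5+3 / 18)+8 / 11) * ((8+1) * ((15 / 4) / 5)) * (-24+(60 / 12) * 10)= 60053175 / 44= 1364844.89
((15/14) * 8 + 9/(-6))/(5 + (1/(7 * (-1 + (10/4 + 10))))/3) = 6831/4834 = 1.41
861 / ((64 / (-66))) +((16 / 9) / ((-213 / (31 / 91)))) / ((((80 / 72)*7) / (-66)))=-6424999163 / 7236320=-887.88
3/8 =0.38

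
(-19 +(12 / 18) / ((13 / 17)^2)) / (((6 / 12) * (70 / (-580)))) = 1050380 / 3549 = 295.97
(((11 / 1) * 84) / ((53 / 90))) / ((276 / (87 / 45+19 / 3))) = 57288 / 1219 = 47.00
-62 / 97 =-0.64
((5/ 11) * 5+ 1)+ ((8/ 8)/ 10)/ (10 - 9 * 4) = 9349/ 2860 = 3.27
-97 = -97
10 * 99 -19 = 971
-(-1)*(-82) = -82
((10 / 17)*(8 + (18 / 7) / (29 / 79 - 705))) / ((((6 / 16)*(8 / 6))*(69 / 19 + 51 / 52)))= 2368064240 / 1161027903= 2.04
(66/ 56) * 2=33/ 14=2.36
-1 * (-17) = 17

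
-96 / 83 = -1.16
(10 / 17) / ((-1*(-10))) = 1 / 17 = 0.06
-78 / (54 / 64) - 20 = -1012 / 9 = -112.44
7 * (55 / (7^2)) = 55 / 7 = 7.86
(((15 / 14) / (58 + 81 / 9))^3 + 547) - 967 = -346623338865 / 825293672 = -420.00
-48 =-48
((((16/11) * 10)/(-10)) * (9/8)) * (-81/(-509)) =-1458/5599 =-0.26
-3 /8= -0.38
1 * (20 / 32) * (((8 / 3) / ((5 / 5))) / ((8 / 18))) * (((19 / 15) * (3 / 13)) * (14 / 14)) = 57 / 52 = 1.10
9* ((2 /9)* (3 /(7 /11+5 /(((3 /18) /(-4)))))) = -66 /1313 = -0.05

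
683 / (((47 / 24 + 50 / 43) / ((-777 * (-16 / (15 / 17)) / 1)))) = 49655695488 / 16105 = 3083247.16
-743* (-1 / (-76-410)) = -743 / 486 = -1.53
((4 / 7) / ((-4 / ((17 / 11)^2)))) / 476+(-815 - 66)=-20893813 / 23716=-881.00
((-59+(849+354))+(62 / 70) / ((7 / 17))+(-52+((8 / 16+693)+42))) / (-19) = -896529 / 9310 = -96.30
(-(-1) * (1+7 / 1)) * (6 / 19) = 48 / 19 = 2.53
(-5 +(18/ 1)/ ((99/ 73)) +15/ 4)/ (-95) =-529/ 4180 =-0.13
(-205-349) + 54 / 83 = -45928 / 83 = -553.35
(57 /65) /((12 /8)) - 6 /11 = 28 /715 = 0.04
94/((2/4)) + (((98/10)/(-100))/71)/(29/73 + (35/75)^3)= 6562527709/34907576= 188.00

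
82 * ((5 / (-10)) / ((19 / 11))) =-451 / 19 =-23.74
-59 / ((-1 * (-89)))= -59 / 89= -0.66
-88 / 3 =-29.33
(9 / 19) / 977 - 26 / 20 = -241229 / 185630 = -1.30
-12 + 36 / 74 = -426 / 37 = -11.51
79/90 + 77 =7009/90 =77.88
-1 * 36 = -36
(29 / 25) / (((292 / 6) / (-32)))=-1392 / 1825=-0.76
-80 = -80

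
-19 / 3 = -6.33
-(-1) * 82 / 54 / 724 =41 / 19548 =0.00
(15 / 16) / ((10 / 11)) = 33 / 32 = 1.03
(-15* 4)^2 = 3600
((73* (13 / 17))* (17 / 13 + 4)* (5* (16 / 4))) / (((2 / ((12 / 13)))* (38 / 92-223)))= -9268080 / 754273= -12.29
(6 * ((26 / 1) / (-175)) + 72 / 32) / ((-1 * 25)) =-951 / 17500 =-0.05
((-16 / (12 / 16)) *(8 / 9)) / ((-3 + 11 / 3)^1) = -28.44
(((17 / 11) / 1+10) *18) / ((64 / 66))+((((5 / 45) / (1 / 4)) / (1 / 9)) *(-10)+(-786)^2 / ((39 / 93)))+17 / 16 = 1473381.22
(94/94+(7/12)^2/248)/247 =0.00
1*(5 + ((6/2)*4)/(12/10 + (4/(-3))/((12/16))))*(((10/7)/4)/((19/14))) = -1025/247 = -4.15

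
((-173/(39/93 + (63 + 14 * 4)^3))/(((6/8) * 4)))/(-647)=5363/101397727422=0.00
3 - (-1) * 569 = 572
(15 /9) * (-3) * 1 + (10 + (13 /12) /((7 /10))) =275 /42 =6.55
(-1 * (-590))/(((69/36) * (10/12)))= 8496/23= 369.39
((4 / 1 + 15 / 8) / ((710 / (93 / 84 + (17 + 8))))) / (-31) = -34357 / 4930240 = -0.01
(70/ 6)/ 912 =0.01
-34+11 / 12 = -397 / 12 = -33.08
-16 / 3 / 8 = -2 / 3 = -0.67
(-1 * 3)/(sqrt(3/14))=-sqrt(42)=-6.48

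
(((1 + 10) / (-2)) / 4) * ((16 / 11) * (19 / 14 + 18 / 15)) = -179 / 35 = -5.11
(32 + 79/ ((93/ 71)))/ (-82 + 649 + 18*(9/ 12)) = 17170/ 107973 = 0.16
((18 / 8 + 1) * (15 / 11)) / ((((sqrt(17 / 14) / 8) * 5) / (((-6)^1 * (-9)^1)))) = 4212 * sqrt(238) / 187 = 347.48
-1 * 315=-315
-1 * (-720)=720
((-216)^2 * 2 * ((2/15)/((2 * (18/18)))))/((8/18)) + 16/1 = 70064/5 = 14012.80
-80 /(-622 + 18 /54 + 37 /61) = 7320 /56827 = 0.13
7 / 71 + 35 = 2492 / 71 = 35.10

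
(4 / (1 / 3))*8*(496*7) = 333312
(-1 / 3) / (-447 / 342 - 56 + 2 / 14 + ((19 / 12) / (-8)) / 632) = 0.01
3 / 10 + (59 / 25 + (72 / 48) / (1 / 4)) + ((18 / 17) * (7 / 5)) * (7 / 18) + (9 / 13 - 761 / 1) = -8299337 / 11050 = -751.07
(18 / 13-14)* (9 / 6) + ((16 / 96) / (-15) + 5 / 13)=-18.55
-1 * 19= -19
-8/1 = -8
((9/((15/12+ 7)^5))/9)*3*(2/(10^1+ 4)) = 1024/91315917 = 0.00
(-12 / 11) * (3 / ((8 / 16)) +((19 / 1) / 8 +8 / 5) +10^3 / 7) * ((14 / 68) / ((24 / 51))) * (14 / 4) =-898653 / 3520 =-255.30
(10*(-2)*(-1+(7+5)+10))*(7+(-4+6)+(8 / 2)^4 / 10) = -14532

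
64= 64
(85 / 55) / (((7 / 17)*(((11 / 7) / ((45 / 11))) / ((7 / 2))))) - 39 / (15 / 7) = 212933 / 13310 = 16.00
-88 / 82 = -44 / 41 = -1.07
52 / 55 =0.95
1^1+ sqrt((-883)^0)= 2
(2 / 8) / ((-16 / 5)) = -5 / 64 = -0.08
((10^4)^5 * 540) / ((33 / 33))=54000000000000000000000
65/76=0.86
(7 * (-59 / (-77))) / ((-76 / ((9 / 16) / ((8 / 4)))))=-531 / 26752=-0.02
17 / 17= 1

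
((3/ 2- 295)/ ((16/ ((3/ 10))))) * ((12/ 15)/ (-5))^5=28176/ 48828125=0.00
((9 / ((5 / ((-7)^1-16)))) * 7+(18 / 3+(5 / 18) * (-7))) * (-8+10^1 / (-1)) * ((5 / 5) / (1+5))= 25717 / 30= 857.23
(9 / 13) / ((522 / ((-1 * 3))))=-3 / 754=-0.00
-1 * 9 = -9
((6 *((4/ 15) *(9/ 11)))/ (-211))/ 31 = -72/ 359755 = -0.00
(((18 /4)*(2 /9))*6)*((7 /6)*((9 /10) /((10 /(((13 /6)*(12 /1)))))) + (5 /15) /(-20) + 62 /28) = 5174 /175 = 29.57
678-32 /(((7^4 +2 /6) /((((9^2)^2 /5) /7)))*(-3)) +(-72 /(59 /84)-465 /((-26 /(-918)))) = -765914604909 /48347845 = -15841.75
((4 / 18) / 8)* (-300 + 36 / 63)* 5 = -2620 / 63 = -41.59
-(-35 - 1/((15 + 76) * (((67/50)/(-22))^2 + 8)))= 30846307465/881288499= 35.00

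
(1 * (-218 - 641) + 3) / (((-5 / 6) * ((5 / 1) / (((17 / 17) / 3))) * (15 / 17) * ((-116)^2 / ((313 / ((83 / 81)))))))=15372369 / 8725375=1.76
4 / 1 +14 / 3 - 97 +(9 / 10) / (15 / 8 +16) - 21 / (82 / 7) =-15843409 / 175890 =-90.08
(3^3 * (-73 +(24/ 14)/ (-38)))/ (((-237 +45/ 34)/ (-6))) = -17836740/ 355243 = -50.21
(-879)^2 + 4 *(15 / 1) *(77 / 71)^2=3895239021 / 5041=772711.57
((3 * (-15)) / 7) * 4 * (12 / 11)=-28.05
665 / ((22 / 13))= 8645 / 22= 392.95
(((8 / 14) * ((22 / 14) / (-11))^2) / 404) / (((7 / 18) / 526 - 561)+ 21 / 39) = -123084 / 2389804293751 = -0.00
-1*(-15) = 15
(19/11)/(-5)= -19/55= -0.35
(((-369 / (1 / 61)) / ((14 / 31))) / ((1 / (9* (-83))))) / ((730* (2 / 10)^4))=65155114125 / 2044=31876278.93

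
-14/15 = -0.93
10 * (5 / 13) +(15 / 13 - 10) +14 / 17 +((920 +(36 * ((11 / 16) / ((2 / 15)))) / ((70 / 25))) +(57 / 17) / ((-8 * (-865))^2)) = 5596582334099 / 5698481600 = 982.12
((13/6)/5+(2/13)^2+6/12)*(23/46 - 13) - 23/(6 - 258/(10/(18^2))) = -28139165/2352818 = -11.96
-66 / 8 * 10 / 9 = -55 / 6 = -9.17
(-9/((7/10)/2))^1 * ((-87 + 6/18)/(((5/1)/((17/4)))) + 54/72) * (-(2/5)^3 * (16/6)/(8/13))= -520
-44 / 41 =-1.07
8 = 8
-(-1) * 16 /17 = 16 /17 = 0.94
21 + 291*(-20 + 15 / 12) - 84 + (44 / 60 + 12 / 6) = -330991 / 60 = -5516.52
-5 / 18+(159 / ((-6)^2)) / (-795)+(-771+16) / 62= -23177 / 1860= -12.46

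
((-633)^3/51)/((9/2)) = -1105168.35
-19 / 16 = -1.19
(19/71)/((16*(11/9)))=171/12496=0.01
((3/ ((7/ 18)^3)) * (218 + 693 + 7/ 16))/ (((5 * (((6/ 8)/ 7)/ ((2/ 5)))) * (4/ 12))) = 127572084/ 1225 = 104140.48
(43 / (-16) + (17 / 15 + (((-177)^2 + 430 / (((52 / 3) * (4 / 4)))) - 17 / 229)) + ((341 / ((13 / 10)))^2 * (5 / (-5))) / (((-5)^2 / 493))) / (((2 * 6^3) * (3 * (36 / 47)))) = -578638547100791 / 433352125440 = -1335.26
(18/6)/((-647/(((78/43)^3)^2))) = -0.17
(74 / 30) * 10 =24.67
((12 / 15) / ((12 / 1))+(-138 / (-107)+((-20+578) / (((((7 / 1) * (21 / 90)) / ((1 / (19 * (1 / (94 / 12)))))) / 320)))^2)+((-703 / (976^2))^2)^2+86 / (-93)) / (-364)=-24044629879541867879030601230032055241081809 / 4308387555620956563412171397886115840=-5580888.34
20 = 20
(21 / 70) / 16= 3 / 160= 0.02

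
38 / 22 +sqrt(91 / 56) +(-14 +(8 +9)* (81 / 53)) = sqrt(26) / 4 +7992 / 583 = 14.98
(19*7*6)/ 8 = 99.75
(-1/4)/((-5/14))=7/10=0.70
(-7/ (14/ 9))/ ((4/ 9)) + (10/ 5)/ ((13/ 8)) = -925/ 104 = -8.89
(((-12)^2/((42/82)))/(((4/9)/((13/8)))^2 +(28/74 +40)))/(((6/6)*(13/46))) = 1763530704/71712389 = 24.59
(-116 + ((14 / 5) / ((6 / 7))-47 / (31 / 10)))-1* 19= -68306 / 465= -146.89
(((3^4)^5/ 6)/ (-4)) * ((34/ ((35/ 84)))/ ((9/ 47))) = -61909794142.20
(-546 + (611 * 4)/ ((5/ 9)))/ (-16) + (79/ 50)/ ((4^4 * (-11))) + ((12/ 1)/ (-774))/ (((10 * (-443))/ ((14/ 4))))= -1937754035573/ 8046297600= -240.83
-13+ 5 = -8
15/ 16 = 0.94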